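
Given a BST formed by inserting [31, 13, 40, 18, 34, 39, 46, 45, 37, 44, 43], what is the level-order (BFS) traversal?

Tree insertion order: [31, 13, 40, 18, 34, 39, 46, 45, 37, 44, 43]
Tree (level-order array): [31, 13, 40, None, 18, 34, 46, None, None, None, 39, 45, None, 37, None, 44, None, None, None, 43]
BFS from the root, enqueuing left then right child of each popped node:
  queue [31] -> pop 31, enqueue [13, 40], visited so far: [31]
  queue [13, 40] -> pop 13, enqueue [18], visited so far: [31, 13]
  queue [40, 18] -> pop 40, enqueue [34, 46], visited so far: [31, 13, 40]
  queue [18, 34, 46] -> pop 18, enqueue [none], visited so far: [31, 13, 40, 18]
  queue [34, 46] -> pop 34, enqueue [39], visited so far: [31, 13, 40, 18, 34]
  queue [46, 39] -> pop 46, enqueue [45], visited so far: [31, 13, 40, 18, 34, 46]
  queue [39, 45] -> pop 39, enqueue [37], visited so far: [31, 13, 40, 18, 34, 46, 39]
  queue [45, 37] -> pop 45, enqueue [44], visited so far: [31, 13, 40, 18, 34, 46, 39, 45]
  queue [37, 44] -> pop 37, enqueue [none], visited so far: [31, 13, 40, 18, 34, 46, 39, 45, 37]
  queue [44] -> pop 44, enqueue [43], visited so far: [31, 13, 40, 18, 34, 46, 39, 45, 37, 44]
  queue [43] -> pop 43, enqueue [none], visited so far: [31, 13, 40, 18, 34, 46, 39, 45, 37, 44, 43]
Result: [31, 13, 40, 18, 34, 46, 39, 45, 37, 44, 43]


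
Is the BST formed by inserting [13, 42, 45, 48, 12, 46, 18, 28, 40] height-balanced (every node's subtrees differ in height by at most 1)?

Tree (level-order array): [13, 12, 42, None, None, 18, 45, None, 28, None, 48, None, 40, 46]
Definition: a tree is height-balanced if, at every node, |h(left) - h(right)| <= 1 (empty subtree has height -1).
Bottom-up per-node check:
  node 12: h_left=-1, h_right=-1, diff=0 [OK], height=0
  node 40: h_left=-1, h_right=-1, diff=0 [OK], height=0
  node 28: h_left=-1, h_right=0, diff=1 [OK], height=1
  node 18: h_left=-1, h_right=1, diff=2 [FAIL (|-1-1|=2 > 1)], height=2
  node 46: h_left=-1, h_right=-1, diff=0 [OK], height=0
  node 48: h_left=0, h_right=-1, diff=1 [OK], height=1
  node 45: h_left=-1, h_right=1, diff=2 [FAIL (|-1-1|=2 > 1)], height=2
  node 42: h_left=2, h_right=2, diff=0 [OK], height=3
  node 13: h_left=0, h_right=3, diff=3 [FAIL (|0-3|=3 > 1)], height=4
Node 18 violates the condition: |-1 - 1| = 2 > 1.
Result: Not balanced


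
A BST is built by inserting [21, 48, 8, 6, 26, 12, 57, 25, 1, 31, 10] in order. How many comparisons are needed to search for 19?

Search path for 19: 21 -> 8 -> 12
Found: False
Comparisons: 3


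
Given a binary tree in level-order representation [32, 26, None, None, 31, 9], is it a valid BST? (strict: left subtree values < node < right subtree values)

Level-order array: [32, 26, None, None, 31, 9]
Validate using subtree bounds (lo, hi): at each node, require lo < value < hi,
then recurse left with hi=value and right with lo=value.
Preorder trace (stopping at first violation):
  at node 32 with bounds (-inf, +inf): OK
  at node 26 with bounds (-inf, 32): OK
  at node 31 with bounds (26, 32): OK
  at node 9 with bounds (26, 31): VIOLATION
Node 9 violates its bound: not (26 < 9 < 31).
Result: Not a valid BST


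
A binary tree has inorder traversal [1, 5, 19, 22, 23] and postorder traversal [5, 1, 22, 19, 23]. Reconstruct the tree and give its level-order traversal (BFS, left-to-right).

Inorder:   [1, 5, 19, 22, 23]
Postorder: [5, 1, 22, 19, 23]
Algorithm: postorder visits root last, so walk postorder right-to-left;
each value is the root of the current inorder slice — split it at that
value, recurse on the right subtree first, then the left.
Recursive splits:
  root=23; inorder splits into left=[1, 5, 19, 22], right=[]
  root=19; inorder splits into left=[1, 5], right=[22]
  root=22; inorder splits into left=[], right=[]
  root=1; inorder splits into left=[], right=[5]
  root=5; inorder splits into left=[], right=[]
Reconstructed level-order: [23, 19, 1, 22, 5]


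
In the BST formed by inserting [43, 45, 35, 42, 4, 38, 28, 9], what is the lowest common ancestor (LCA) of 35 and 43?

Tree insertion order: [43, 45, 35, 42, 4, 38, 28, 9]
Tree (level-order array): [43, 35, 45, 4, 42, None, None, None, 28, 38, None, 9]
In a BST, the LCA of p=35, q=43 is the first node v on the
root-to-leaf path with p <= v <= q (go left if both < v, right if both > v).
Walk from root:
  at 43: 35 <= 43 <= 43, this is the LCA
LCA = 43


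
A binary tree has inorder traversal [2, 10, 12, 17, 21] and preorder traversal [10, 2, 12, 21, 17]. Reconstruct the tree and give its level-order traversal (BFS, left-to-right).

Inorder:  [2, 10, 12, 17, 21]
Preorder: [10, 2, 12, 21, 17]
Algorithm: preorder visits root first, so consume preorder in order;
for each root, split the current inorder slice at that value into
left-subtree inorder and right-subtree inorder, then recurse.
Recursive splits:
  root=10; inorder splits into left=[2], right=[12, 17, 21]
  root=2; inorder splits into left=[], right=[]
  root=12; inorder splits into left=[], right=[17, 21]
  root=21; inorder splits into left=[17], right=[]
  root=17; inorder splits into left=[], right=[]
Reconstructed level-order: [10, 2, 12, 21, 17]


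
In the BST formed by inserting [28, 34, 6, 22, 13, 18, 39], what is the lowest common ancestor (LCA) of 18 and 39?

Tree insertion order: [28, 34, 6, 22, 13, 18, 39]
Tree (level-order array): [28, 6, 34, None, 22, None, 39, 13, None, None, None, None, 18]
In a BST, the LCA of p=18, q=39 is the first node v on the
root-to-leaf path with p <= v <= q (go left if both < v, right if both > v).
Walk from root:
  at 28: 18 <= 28 <= 39, this is the LCA
LCA = 28


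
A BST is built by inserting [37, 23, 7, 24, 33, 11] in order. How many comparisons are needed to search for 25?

Search path for 25: 37 -> 23 -> 24 -> 33
Found: False
Comparisons: 4


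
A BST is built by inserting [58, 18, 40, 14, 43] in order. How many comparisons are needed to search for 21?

Search path for 21: 58 -> 18 -> 40
Found: False
Comparisons: 3


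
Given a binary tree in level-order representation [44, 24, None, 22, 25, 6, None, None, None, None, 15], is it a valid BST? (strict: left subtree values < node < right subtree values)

Level-order array: [44, 24, None, 22, 25, 6, None, None, None, None, 15]
Validate using subtree bounds (lo, hi): at each node, require lo < value < hi,
then recurse left with hi=value and right with lo=value.
Preorder trace (stopping at first violation):
  at node 44 with bounds (-inf, +inf): OK
  at node 24 with bounds (-inf, 44): OK
  at node 22 with bounds (-inf, 24): OK
  at node 6 with bounds (-inf, 22): OK
  at node 15 with bounds (6, 22): OK
  at node 25 with bounds (24, 44): OK
No violation found at any node.
Result: Valid BST


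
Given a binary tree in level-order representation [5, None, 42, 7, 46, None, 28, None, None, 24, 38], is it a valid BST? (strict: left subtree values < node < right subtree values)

Level-order array: [5, None, 42, 7, 46, None, 28, None, None, 24, 38]
Validate using subtree bounds (lo, hi): at each node, require lo < value < hi,
then recurse left with hi=value and right with lo=value.
Preorder trace (stopping at first violation):
  at node 5 with bounds (-inf, +inf): OK
  at node 42 with bounds (5, +inf): OK
  at node 7 with bounds (5, 42): OK
  at node 28 with bounds (7, 42): OK
  at node 24 with bounds (7, 28): OK
  at node 38 with bounds (28, 42): OK
  at node 46 with bounds (42, +inf): OK
No violation found at any node.
Result: Valid BST


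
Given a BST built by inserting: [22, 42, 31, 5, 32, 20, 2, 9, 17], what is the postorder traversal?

Tree insertion order: [22, 42, 31, 5, 32, 20, 2, 9, 17]
Tree (level-order array): [22, 5, 42, 2, 20, 31, None, None, None, 9, None, None, 32, None, 17]
Postorder traversal: [2, 17, 9, 20, 5, 32, 31, 42, 22]


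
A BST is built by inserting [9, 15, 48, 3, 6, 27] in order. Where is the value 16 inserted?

Starting tree (level order): [9, 3, 15, None, 6, None, 48, None, None, 27]
Insertion path: 9 -> 15 -> 48 -> 27
Result: insert 16 as left child of 27
Final tree (level order): [9, 3, 15, None, 6, None, 48, None, None, 27, None, 16]


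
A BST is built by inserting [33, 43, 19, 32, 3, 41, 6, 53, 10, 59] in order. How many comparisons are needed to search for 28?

Search path for 28: 33 -> 19 -> 32
Found: False
Comparisons: 3


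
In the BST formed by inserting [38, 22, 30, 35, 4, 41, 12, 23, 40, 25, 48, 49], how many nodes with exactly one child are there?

Tree built from: [38, 22, 30, 35, 4, 41, 12, 23, 40, 25, 48, 49]
Tree (level-order array): [38, 22, 41, 4, 30, 40, 48, None, 12, 23, 35, None, None, None, 49, None, None, None, 25]
Rule: These are nodes with exactly 1 non-null child.
Per-node child counts:
  node 38: 2 child(ren)
  node 22: 2 child(ren)
  node 4: 1 child(ren)
  node 12: 0 child(ren)
  node 30: 2 child(ren)
  node 23: 1 child(ren)
  node 25: 0 child(ren)
  node 35: 0 child(ren)
  node 41: 2 child(ren)
  node 40: 0 child(ren)
  node 48: 1 child(ren)
  node 49: 0 child(ren)
Matching nodes: [4, 23, 48]
Count of nodes with exactly one child: 3


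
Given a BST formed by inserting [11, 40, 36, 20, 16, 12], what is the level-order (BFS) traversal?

Tree insertion order: [11, 40, 36, 20, 16, 12]
Tree (level-order array): [11, None, 40, 36, None, 20, None, 16, None, 12]
BFS from the root, enqueuing left then right child of each popped node:
  queue [11] -> pop 11, enqueue [40], visited so far: [11]
  queue [40] -> pop 40, enqueue [36], visited so far: [11, 40]
  queue [36] -> pop 36, enqueue [20], visited so far: [11, 40, 36]
  queue [20] -> pop 20, enqueue [16], visited so far: [11, 40, 36, 20]
  queue [16] -> pop 16, enqueue [12], visited so far: [11, 40, 36, 20, 16]
  queue [12] -> pop 12, enqueue [none], visited so far: [11, 40, 36, 20, 16, 12]
Result: [11, 40, 36, 20, 16, 12]


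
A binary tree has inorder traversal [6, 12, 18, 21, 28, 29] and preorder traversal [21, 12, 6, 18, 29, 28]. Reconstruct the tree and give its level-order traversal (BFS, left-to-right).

Inorder:  [6, 12, 18, 21, 28, 29]
Preorder: [21, 12, 6, 18, 29, 28]
Algorithm: preorder visits root first, so consume preorder in order;
for each root, split the current inorder slice at that value into
left-subtree inorder and right-subtree inorder, then recurse.
Recursive splits:
  root=21; inorder splits into left=[6, 12, 18], right=[28, 29]
  root=12; inorder splits into left=[6], right=[18]
  root=6; inorder splits into left=[], right=[]
  root=18; inorder splits into left=[], right=[]
  root=29; inorder splits into left=[28], right=[]
  root=28; inorder splits into left=[], right=[]
Reconstructed level-order: [21, 12, 29, 6, 18, 28]


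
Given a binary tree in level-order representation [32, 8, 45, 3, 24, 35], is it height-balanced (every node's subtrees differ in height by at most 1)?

Tree (level-order array): [32, 8, 45, 3, 24, 35]
Definition: a tree is height-balanced if, at every node, |h(left) - h(right)| <= 1 (empty subtree has height -1).
Bottom-up per-node check:
  node 3: h_left=-1, h_right=-1, diff=0 [OK], height=0
  node 24: h_left=-1, h_right=-1, diff=0 [OK], height=0
  node 8: h_left=0, h_right=0, diff=0 [OK], height=1
  node 35: h_left=-1, h_right=-1, diff=0 [OK], height=0
  node 45: h_left=0, h_right=-1, diff=1 [OK], height=1
  node 32: h_left=1, h_right=1, diff=0 [OK], height=2
All nodes satisfy the balance condition.
Result: Balanced


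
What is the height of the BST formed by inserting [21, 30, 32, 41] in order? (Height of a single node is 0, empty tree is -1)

Insertion order: [21, 30, 32, 41]
Tree (level-order array): [21, None, 30, None, 32, None, 41]
Compute height bottom-up (empty subtree = -1):
  height(41) = 1 + max(-1, -1) = 0
  height(32) = 1 + max(-1, 0) = 1
  height(30) = 1 + max(-1, 1) = 2
  height(21) = 1 + max(-1, 2) = 3
Height = 3


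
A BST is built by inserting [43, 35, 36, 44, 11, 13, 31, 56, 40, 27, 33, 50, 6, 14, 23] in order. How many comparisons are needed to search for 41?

Search path for 41: 43 -> 35 -> 36 -> 40
Found: False
Comparisons: 4


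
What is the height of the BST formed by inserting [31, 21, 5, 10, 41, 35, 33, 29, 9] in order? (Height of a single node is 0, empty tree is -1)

Insertion order: [31, 21, 5, 10, 41, 35, 33, 29, 9]
Tree (level-order array): [31, 21, 41, 5, 29, 35, None, None, 10, None, None, 33, None, 9]
Compute height bottom-up (empty subtree = -1):
  height(9) = 1 + max(-1, -1) = 0
  height(10) = 1 + max(0, -1) = 1
  height(5) = 1 + max(-1, 1) = 2
  height(29) = 1 + max(-1, -1) = 0
  height(21) = 1 + max(2, 0) = 3
  height(33) = 1 + max(-1, -1) = 0
  height(35) = 1 + max(0, -1) = 1
  height(41) = 1 + max(1, -1) = 2
  height(31) = 1 + max(3, 2) = 4
Height = 4


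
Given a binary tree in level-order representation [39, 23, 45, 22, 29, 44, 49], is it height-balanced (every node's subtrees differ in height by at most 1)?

Tree (level-order array): [39, 23, 45, 22, 29, 44, 49]
Definition: a tree is height-balanced if, at every node, |h(left) - h(right)| <= 1 (empty subtree has height -1).
Bottom-up per-node check:
  node 22: h_left=-1, h_right=-1, diff=0 [OK], height=0
  node 29: h_left=-1, h_right=-1, diff=0 [OK], height=0
  node 23: h_left=0, h_right=0, diff=0 [OK], height=1
  node 44: h_left=-1, h_right=-1, diff=0 [OK], height=0
  node 49: h_left=-1, h_right=-1, diff=0 [OK], height=0
  node 45: h_left=0, h_right=0, diff=0 [OK], height=1
  node 39: h_left=1, h_right=1, diff=0 [OK], height=2
All nodes satisfy the balance condition.
Result: Balanced


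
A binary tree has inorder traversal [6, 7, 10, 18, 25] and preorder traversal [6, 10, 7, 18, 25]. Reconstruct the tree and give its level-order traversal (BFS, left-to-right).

Inorder:  [6, 7, 10, 18, 25]
Preorder: [6, 10, 7, 18, 25]
Algorithm: preorder visits root first, so consume preorder in order;
for each root, split the current inorder slice at that value into
left-subtree inorder and right-subtree inorder, then recurse.
Recursive splits:
  root=6; inorder splits into left=[], right=[7, 10, 18, 25]
  root=10; inorder splits into left=[7], right=[18, 25]
  root=7; inorder splits into left=[], right=[]
  root=18; inorder splits into left=[], right=[25]
  root=25; inorder splits into left=[], right=[]
Reconstructed level-order: [6, 10, 7, 18, 25]


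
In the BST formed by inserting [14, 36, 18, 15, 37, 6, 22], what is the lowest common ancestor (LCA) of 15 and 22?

Tree insertion order: [14, 36, 18, 15, 37, 6, 22]
Tree (level-order array): [14, 6, 36, None, None, 18, 37, 15, 22]
In a BST, the LCA of p=15, q=22 is the first node v on the
root-to-leaf path with p <= v <= q (go left if both < v, right if both > v).
Walk from root:
  at 14: both 15 and 22 > 14, go right
  at 36: both 15 and 22 < 36, go left
  at 18: 15 <= 18 <= 22, this is the LCA
LCA = 18


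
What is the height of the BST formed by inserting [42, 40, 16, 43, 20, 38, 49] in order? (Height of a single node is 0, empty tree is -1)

Insertion order: [42, 40, 16, 43, 20, 38, 49]
Tree (level-order array): [42, 40, 43, 16, None, None, 49, None, 20, None, None, None, 38]
Compute height bottom-up (empty subtree = -1):
  height(38) = 1 + max(-1, -1) = 0
  height(20) = 1 + max(-1, 0) = 1
  height(16) = 1 + max(-1, 1) = 2
  height(40) = 1 + max(2, -1) = 3
  height(49) = 1 + max(-1, -1) = 0
  height(43) = 1 + max(-1, 0) = 1
  height(42) = 1 + max(3, 1) = 4
Height = 4


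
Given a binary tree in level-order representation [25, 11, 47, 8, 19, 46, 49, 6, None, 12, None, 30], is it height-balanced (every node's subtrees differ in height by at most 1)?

Tree (level-order array): [25, 11, 47, 8, 19, 46, 49, 6, None, 12, None, 30]
Definition: a tree is height-balanced if, at every node, |h(left) - h(right)| <= 1 (empty subtree has height -1).
Bottom-up per-node check:
  node 6: h_left=-1, h_right=-1, diff=0 [OK], height=0
  node 8: h_left=0, h_right=-1, diff=1 [OK], height=1
  node 12: h_left=-1, h_right=-1, diff=0 [OK], height=0
  node 19: h_left=0, h_right=-1, diff=1 [OK], height=1
  node 11: h_left=1, h_right=1, diff=0 [OK], height=2
  node 30: h_left=-1, h_right=-1, diff=0 [OK], height=0
  node 46: h_left=0, h_right=-1, diff=1 [OK], height=1
  node 49: h_left=-1, h_right=-1, diff=0 [OK], height=0
  node 47: h_left=1, h_right=0, diff=1 [OK], height=2
  node 25: h_left=2, h_right=2, diff=0 [OK], height=3
All nodes satisfy the balance condition.
Result: Balanced


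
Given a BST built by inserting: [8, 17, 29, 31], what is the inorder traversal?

Tree insertion order: [8, 17, 29, 31]
Tree (level-order array): [8, None, 17, None, 29, None, 31]
Inorder traversal: [8, 17, 29, 31]


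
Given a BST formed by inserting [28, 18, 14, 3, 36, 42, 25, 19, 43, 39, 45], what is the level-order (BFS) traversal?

Tree insertion order: [28, 18, 14, 3, 36, 42, 25, 19, 43, 39, 45]
Tree (level-order array): [28, 18, 36, 14, 25, None, 42, 3, None, 19, None, 39, 43, None, None, None, None, None, None, None, 45]
BFS from the root, enqueuing left then right child of each popped node:
  queue [28] -> pop 28, enqueue [18, 36], visited so far: [28]
  queue [18, 36] -> pop 18, enqueue [14, 25], visited so far: [28, 18]
  queue [36, 14, 25] -> pop 36, enqueue [42], visited so far: [28, 18, 36]
  queue [14, 25, 42] -> pop 14, enqueue [3], visited so far: [28, 18, 36, 14]
  queue [25, 42, 3] -> pop 25, enqueue [19], visited so far: [28, 18, 36, 14, 25]
  queue [42, 3, 19] -> pop 42, enqueue [39, 43], visited so far: [28, 18, 36, 14, 25, 42]
  queue [3, 19, 39, 43] -> pop 3, enqueue [none], visited so far: [28, 18, 36, 14, 25, 42, 3]
  queue [19, 39, 43] -> pop 19, enqueue [none], visited so far: [28, 18, 36, 14, 25, 42, 3, 19]
  queue [39, 43] -> pop 39, enqueue [none], visited so far: [28, 18, 36, 14, 25, 42, 3, 19, 39]
  queue [43] -> pop 43, enqueue [45], visited so far: [28, 18, 36, 14, 25, 42, 3, 19, 39, 43]
  queue [45] -> pop 45, enqueue [none], visited so far: [28, 18, 36, 14, 25, 42, 3, 19, 39, 43, 45]
Result: [28, 18, 36, 14, 25, 42, 3, 19, 39, 43, 45]


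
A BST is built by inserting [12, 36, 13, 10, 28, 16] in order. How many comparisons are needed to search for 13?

Search path for 13: 12 -> 36 -> 13
Found: True
Comparisons: 3


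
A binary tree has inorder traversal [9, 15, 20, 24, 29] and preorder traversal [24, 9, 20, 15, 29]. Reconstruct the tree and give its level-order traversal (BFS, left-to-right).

Inorder:  [9, 15, 20, 24, 29]
Preorder: [24, 9, 20, 15, 29]
Algorithm: preorder visits root first, so consume preorder in order;
for each root, split the current inorder slice at that value into
left-subtree inorder and right-subtree inorder, then recurse.
Recursive splits:
  root=24; inorder splits into left=[9, 15, 20], right=[29]
  root=9; inorder splits into left=[], right=[15, 20]
  root=20; inorder splits into left=[15], right=[]
  root=15; inorder splits into left=[], right=[]
  root=29; inorder splits into left=[], right=[]
Reconstructed level-order: [24, 9, 29, 20, 15]


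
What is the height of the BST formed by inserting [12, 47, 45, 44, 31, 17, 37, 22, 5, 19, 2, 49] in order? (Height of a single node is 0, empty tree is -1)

Insertion order: [12, 47, 45, 44, 31, 17, 37, 22, 5, 19, 2, 49]
Tree (level-order array): [12, 5, 47, 2, None, 45, 49, None, None, 44, None, None, None, 31, None, 17, 37, None, 22, None, None, 19]
Compute height bottom-up (empty subtree = -1):
  height(2) = 1 + max(-1, -1) = 0
  height(5) = 1 + max(0, -1) = 1
  height(19) = 1 + max(-1, -1) = 0
  height(22) = 1 + max(0, -1) = 1
  height(17) = 1 + max(-1, 1) = 2
  height(37) = 1 + max(-1, -1) = 0
  height(31) = 1 + max(2, 0) = 3
  height(44) = 1 + max(3, -1) = 4
  height(45) = 1 + max(4, -1) = 5
  height(49) = 1 + max(-1, -1) = 0
  height(47) = 1 + max(5, 0) = 6
  height(12) = 1 + max(1, 6) = 7
Height = 7


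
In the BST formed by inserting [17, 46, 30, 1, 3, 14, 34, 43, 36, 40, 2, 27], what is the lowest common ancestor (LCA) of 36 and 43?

Tree insertion order: [17, 46, 30, 1, 3, 14, 34, 43, 36, 40, 2, 27]
Tree (level-order array): [17, 1, 46, None, 3, 30, None, 2, 14, 27, 34, None, None, None, None, None, None, None, 43, 36, None, None, 40]
In a BST, the LCA of p=36, q=43 is the first node v on the
root-to-leaf path with p <= v <= q (go left if both < v, right if both > v).
Walk from root:
  at 17: both 36 and 43 > 17, go right
  at 46: both 36 and 43 < 46, go left
  at 30: both 36 and 43 > 30, go right
  at 34: both 36 and 43 > 34, go right
  at 43: 36 <= 43 <= 43, this is the LCA
LCA = 43


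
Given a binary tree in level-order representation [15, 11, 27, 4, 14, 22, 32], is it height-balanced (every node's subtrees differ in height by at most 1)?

Tree (level-order array): [15, 11, 27, 4, 14, 22, 32]
Definition: a tree is height-balanced if, at every node, |h(left) - h(right)| <= 1 (empty subtree has height -1).
Bottom-up per-node check:
  node 4: h_left=-1, h_right=-1, diff=0 [OK], height=0
  node 14: h_left=-1, h_right=-1, diff=0 [OK], height=0
  node 11: h_left=0, h_right=0, diff=0 [OK], height=1
  node 22: h_left=-1, h_right=-1, diff=0 [OK], height=0
  node 32: h_left=-1, h_right=-1, diff=0 [OK], height=0
  node 27: h_left=0, h_right=0, diff=0 [OK], height=1
  node 15: h_left=1, h_right=1, diff=0 [OK], height=2
All nodes satisfy the balance condition.
Result: Balanced


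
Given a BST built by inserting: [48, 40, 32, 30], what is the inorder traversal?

Tree insertion order: [48, 40, 32, 30]
Tree (level-order array): [48, 40, None, 32, None, 30]
Inorder traversal: [30, 32, 40, 48]


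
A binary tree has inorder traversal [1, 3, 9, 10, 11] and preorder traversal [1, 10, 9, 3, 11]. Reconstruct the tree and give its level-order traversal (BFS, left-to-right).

Inorder:  [1, 3, 9, 10, 11]
Preorder: [1, 10, 9, 3, 11]
Algorithm: preorder visits root first, so consume preorder in order;
for each root, split the current inorder slice at that value into
left-subtree inorder and right-subtree inorder, then recurse.
Recursive splits:
  root=1; inorder splits into left=[], right=[3, 9, 10, 11]
  root=10; inorder splits into left=[3, 9], right=[11]
  root=9; inorder splits into left=[3], right=[]
  root=3; inorder splits into left=[], right=[]
  root=11; inorder splits into left=[], right=[]
Reconstructed level-order: [1, 10, 9, 11, 3]


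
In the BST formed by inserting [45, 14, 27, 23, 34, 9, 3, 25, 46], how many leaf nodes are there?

Tree built from: [45, 14, 27, 23, 34, 9, 3, 25, 46]
Tree (level-order array): [45, 14, 46, 9, 27, None, None, 3, None, 23, 34, None, None, None, 25]
Rule: A leaf has 0 children.
Per-node child counts:
  node 45: 2 child(ren)
  node 14: 2 child(ren)
  node 9: 1 child(ren)
  node 3: 0 child(ren)
  node 27: 2 child(ren)
  node 23: 1 child(ren)
  node 25: 0 child(ren)
  node 34: 0 child(ren)
  node 46: 0 child(ren)
Matching nodes: [3, 25, 34, 46]
Count of leaf nodes: 4


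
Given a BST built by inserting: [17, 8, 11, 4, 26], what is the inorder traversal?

Tree insertion order: [17, 8, 11, 4, 26]
Tree (level-order array): [17, 8, 26, 4, 11]
Inorder traversal: [4, 8, 11, 17, 26]


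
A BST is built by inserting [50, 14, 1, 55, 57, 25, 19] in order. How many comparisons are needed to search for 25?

Search path for 25: 50 -> 14 -> 25
Found: True
Comparisons: 3


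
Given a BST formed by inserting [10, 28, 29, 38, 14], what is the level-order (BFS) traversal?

Tree insertion order: [10, 28, 29, 38, 14]
Tree (level-order array): [10, None, 28, 14, 29, None, None, None, 38]
BFS from the root, enqueuing left then right child of each popped node:
  queue [10] -> pop 10, enqueue [28], visited so far: [10]
  queue [28] -> pop 28, enqueue [14, 29], visited so far: [10, 28]
  queue [14, 29] -> pop 14, enqueue [none], visited so far: [10, 28, 14]
  queue [29] -> pop 29, enqueue [38], visited so far: [10, 28, 14, 29]
  queue [38] -> pop 38, enqueue [none], visited so far: [10, 28, 14, 29, 38]
Result: [10, 28, 14, 29, 38]


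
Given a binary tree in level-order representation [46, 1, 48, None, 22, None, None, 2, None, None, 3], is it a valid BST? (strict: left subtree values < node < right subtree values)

Level-order array: [46, 1, 48, None, 22, None, None, 2, None, None, 3]
Validate using subtree bounds (lo, hi): at each node, require lo < value < hi,
then recurse left with hi=value and right with lo=value.
Preorder trace (stopping at first violation):
  at node 46 with bounds (-inf, +inf): OK
  at node 1 with bounds (-inf, 46): OK
  at node 22 with bounds (1, 46): OK
  at node 2 with bounds (1, 22): OK
  at node 3 with bounds (2, 22): OK
  at node 48 with bounds (46, +inf): OK
No violation found at any node.
Result: Valid BST


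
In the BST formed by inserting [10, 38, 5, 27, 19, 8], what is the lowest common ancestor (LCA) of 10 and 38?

Tree insertion order: [10, 38, 5, 27, 19, 8]
Tree (level-order array): [10, 5, 38, None, 8, 27, None, None, None, 19]
In a BST, the LCA of p=10, q=38 is the first node v on the
root-to-leaf path with p <= v <= q (go left if both < v, right if both > v).
Walk from root:
  at 10: 10 <= 10 <= 38, this is the LCA
LCA = 10


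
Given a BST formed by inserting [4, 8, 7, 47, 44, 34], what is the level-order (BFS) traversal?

Tree insertion order: [4, 8, 7, 47, 44, 34]
Tree (level-order array): [4, None, 8, 7, 47, None, None, 44, None, 34]
BFS from the root, enqueuing left then right child of each popped node:
  queue [4] -> pop 4, enqueue [8], visited so far: [4]
  queue [8] -> pop 8, enqueue [7, 47], visited so far: [4, 8]
  queue [7, 47] -> pop 7, enqueue [none], visited so far: [4, 8, 7]
  queue [47] -> pop 47, enqueue [44], visited so far: [4, 8, 7, 47]
  queue [44] -> pop 44, enqueue [34], visited so far: [4, 8, 7, 47, 44]
  queue [34] -> pop 34, enqueue [none], visited so far: [4, 8, 7, 47, 44, 34]
Result: [4, 8, 7, 47, 44, 34]


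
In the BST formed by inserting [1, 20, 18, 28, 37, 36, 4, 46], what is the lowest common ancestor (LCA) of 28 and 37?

Tree insertion order: [1, 20, 18, 28, 37, 36, 4, 46]
Tree (level-order array): [1, None, 20, 18, 28, 4, None, None, 37, None, None, 36, 46]
In a BST, the LCA of p=28, q=37 is the first node v on the
root-to-leaf path with p <= v <= q (go left if both < v, right if both > v).
Walk from root:
  at 1: both 28 and 37 > 1, go right
  at 20: both 28 and 37 > 20, go right
  at 28: 28 <= 28 <= 37, this is the LCA
LCA = 28


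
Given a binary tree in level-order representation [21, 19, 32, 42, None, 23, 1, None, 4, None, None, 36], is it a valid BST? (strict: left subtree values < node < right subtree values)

Level-order array: [21, 19, 32, 42, None, 23, 1, None, 4, None, None, 36]
Validate using subtree bounds (lo, hi): at each node, require lo < value < hi,
then recurse left with hi=value and right with lo=value.
Preorder trace (stopping at first violation):
  at node 21 with bounds (-inf, +inf): OK
  at node 19 with bounds (-inf, 21): OK
  at node 42 with bounds (-inf, 19): VIOLATION
Node 42 violates its bound: not (-inf < 42 < 19).
Result: Not a valid BST


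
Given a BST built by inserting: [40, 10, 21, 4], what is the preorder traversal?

Tree insertion order: [40, 10, 21, 4]
Tree (level-order array): [40, 10, None, 4, 21]
Preorder traversal: [40, 10, 4, 21]


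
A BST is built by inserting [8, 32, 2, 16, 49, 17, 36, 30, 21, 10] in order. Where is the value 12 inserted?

Starting tree (level order): [8, 2, 32, None, None, 16, 49, 10, 17, 36, None, None, None, None, 30, None, None, 21]
Insertion path: 8 -> 32 -> 16 -> 10
Result: insert 12 as right child of 10
Final tree (level order): [8, 2, 32, None, None, 16, 49, 10, 17, 36, None, None, 12, None, 30, None, None, None, None, 21]


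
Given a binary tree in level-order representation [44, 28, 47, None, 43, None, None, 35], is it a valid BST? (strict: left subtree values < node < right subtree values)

Level-order array: [44, 28, 47, None, 43, None, None, 35]
Validate using subtree bounds (lo, hi): at each node, require lo < value < hi,
then recurse left with hi=value and right with lo=value.
Preorder trace (stopping at first violation):
  at node 44 with bounds (-inf, +inf): OK
  at node 28 with bounds (-inf, 44): OK
  at node 43 with bounds (28, 44): OK
  at node 35 with bounds (28, 43): OK
  at node 47 with bounds (44, +inf): OK
No violation found at any node.
Result: Valid BST


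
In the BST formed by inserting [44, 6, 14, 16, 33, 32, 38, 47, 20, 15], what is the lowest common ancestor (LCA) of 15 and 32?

Tree insertion order: [44, 6, 14, 16, 33, 32, 38, 47, 20, 15]
Tree (level-order array): [44, 6, 47, None, 14, None, None, None, 16, 15, 33, None, None, 32, 38, 20]
In a BST, the LCA of p=15, q=32 is the first node v on the
root-to-leaf path with p <= v <= q (go left if both < v, right if both > v).
Walk from root:
  at 44: both 15 and 32 < 44, go left
  at 6: both 15 and 32 > 6, go right
  at 14: both 15 and 32 > 14, go right
  at 16: 15 <= 16 <= 32, this is the LCA
LCA = 16


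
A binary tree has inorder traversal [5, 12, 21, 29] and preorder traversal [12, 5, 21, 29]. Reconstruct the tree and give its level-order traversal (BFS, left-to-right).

Inorder:  [5, 12, 21, 29]
Preorder: [12, 5, 21, 29]
Algorithm: preorder visits root first, so consume preorder in order;
for each root, split the current inorder slice at that value into
left-subtree inorder and right-subtree inorder, then recurse.
Recursive splits:
  root=12; inorder splits into left=[5], right=[21, 29]
  root=5; inorder splits into left=[], right=[]
  root=21; inorder splits into left=[], right=[29]
  root=29; inorder splits into left=[], right=[]
Reconstructed level-order: [12, 5, 21, 29]


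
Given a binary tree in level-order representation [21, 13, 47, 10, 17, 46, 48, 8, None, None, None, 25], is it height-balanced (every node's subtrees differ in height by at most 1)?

Tree (level-order array): [21, 13, 47, 10, 17, 46, 48, 8, None, None, None, 25]
Definition: a tree is height-balanced if, at every node, |h(left) - h(right)| <= 1 (empty subtree has height -1).
Bottom-up per-node check:
  node 8: h_left=-1, h_right=-1, diff=0 [OK], height=0
  node 10: h_left=0, h_right=-1, diff=1 [OK], height=1
  node 17: h_left=-1, h_right=-1, diff=0 [OK], height=0
  node 13: h_left=1, h_right=0, diff=1 [OK], height=2
  node 25: h_left=-1, h_right=-1, diff=0 [OK], height=0
  node 46: h_left=0, h_right=-1, diff=1 [OK], height=1
  node 48: h_left=-1, h_right=-1, diff=0 [OK], height=0
  node 47: h_left=1, h_right=0, diff=1 [OK], height=2
  node 21: h_left=2, h_right=2, diff=0 [OK], height=3
All nodes satisfy the balance condition.
Result: Balanced


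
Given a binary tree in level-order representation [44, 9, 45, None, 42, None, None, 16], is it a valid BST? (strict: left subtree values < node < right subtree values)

Level-order array: [44, 9, 45, None, 42, None, None, 16]
Validate using subtree bounds (lo, hi): at each node, require lo < value < hi,
then recurse left with hi=value and right with lo=value.
Preorder trace (stopping at first violation):
  at node 44 with bounds (-inf, +inf): OK
  at node 9 with bounds (-inf, 44): OK
  at node 42 with bounds (9, 44): OK
  at node 16 with bounds (9, 42): OK
  at node 45 with bounds (44, +inf): OK
No violation found at any node.
Result: Valid BST


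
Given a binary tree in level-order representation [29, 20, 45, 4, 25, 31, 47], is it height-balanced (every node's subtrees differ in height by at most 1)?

Tree (level-order array): [29, 20, 45, 4, 25, 31, 47]
Definition: a tree is height-balanced if, at every node, |h(left) - h(right)| <= 1 (empty subtree has height -1).
Bottom-up per-node check:
  node 4: h_left=-1, h_right=-1, diff=0 [OK], height=0
  node 25: h_left=-1, h_right=-1, diff=0 [OK], height=0
  node 20: h_left=0, h_right=0, diff=0 [OK], height=1
  node 31: h_left=-1, h_right=-1, diff=0 [OK], height=0
  node 47: h_left=-1, h_right=-1, diff=0 [OK], height=0
  node 45: h_left=0, h_right=0, diff=0 [OK], height=1
  node 29: h_left=1, h_right=1, diff=0 [OK], height=2
All nodes satisfy the balance condition.
Result: Balanced


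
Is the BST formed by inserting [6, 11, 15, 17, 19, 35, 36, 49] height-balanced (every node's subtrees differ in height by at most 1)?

Tree (level-order array): [6, None, 11, None, 15, None, 17, None, 19, None, 35, None, 36, None, 49]
Definition: a tree is height-balanced if, at every node, |h(left) - h(right)| <= 1 (empty subtree has height -1).
Bottom-up per-node check:
  node 49: h_left=-1, h_right=-1, diff=0 [OK], height=0
  node 36: h_left=-1, h_right=0, diff=1 [OK], height=1
  node 35: h_left=-1, h_right=1, diff=2 [FAIL (|-1-1|=2 > 1)], height=2
  node 19: h_left=-1, h_right=2, diff=3 [FAIL (|-1-2|=3 > 1)], height=3
  node 17: h_left=-1, h_right=3, diff=4 [FAIL (|-1-3|=4 > 1)], height=4
  node 15: h_left=-1, h_right=4, diff=5 [FAIL (|-1-4|=5 > 1)], height=5
  node 11: h_left=-1, h_right=5, diff=6 [FAIL (|-1-5|=6 > 1)], height=6
  node 6: h_left=-1, h_right=6, diff=7 [FAIL (|-1-6|=7 > 1)], height=7
Node 35 violates the condition: |-1 - 1| = 2 > 1.
Result: Not balanced


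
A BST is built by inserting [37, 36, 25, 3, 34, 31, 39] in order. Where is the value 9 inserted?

Starting tree (level order): [37, 36, 39, 25, None, None, None, 3, 34, None, None, 31]
Insertion path: 37 -> 36 -> 25 -> 3
Result: insert 9 as right child of 3
Final tree (level order): [37, 36, 39, 25, None, None, None, 3, 34, None, 9, 31]


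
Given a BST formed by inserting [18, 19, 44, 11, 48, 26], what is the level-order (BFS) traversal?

Tree insertion order: [18, 19, 44, 11, 48, 26]
Tree (level-order array): [18, 11, 19, None, None, None, 44, 26, 48]
BFS from the root, enqueuing left then right child of each popped node:
  queue [18] -> pop 18, enqueue [11, 19], visited so far: [18]
  queue [11, 19] -> pop 11, enqueue [none], visited so far: [18, 11]
  queue [19] -> pop 19, enqueue [44], visited so far: [18, 11, 19]
  queue [44] -> pop 44, enqueue [26, 48], visited so far: [18, 11, 19, 44]
  queue [26, 48] -> pop 26, enqueue [none], visited so far: [18, 11, 19, 44, 26]
  queue [48] -> pop 48, enqueue [none], visited so far: [18, 11, 19, 44, 26, 48]
Result: [18, 11, 19, 44, 26, 48]


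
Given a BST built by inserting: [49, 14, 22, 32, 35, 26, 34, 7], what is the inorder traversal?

Tree insertion order: [49, 14, 22, 32, 35, 26, 34, 7]
Tree (level-order array): [49, 14, None, 7, 22, None, None, None, 32, 26, 35, None, None, 34]
Inorder traversal: [7, 14, 22, 26, 32, 34, 35, 49]


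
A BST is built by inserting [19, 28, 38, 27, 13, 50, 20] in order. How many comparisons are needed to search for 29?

Search path for 29: 19 -> 28 -> 38
Found: False
Comparisons: 3


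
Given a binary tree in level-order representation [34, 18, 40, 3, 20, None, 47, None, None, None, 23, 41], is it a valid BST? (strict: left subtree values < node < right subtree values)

Level-order array: [34, 18, 40, 3, 20, None, 47, None, None, None, 23, 41]
Validate using subtree bounds (lo, hi): at each node, require lo < value < hi,
then recurse left with hi=value and right with lo=value.
Preorder trace (stopping at first violation):
  at node 34 with bounds (-inf, +inf): OK
  at node 18 with bounds (-inf, 34): OK
  at node 3 with bounds (-inf, 18): OK
  at node 20 with bounds (18, 34): OK
  at node 23 with bounds (20, 34): OK
  at node 40 with bounds (34, +inf): OK
  at node 47 with bounds (40, +inf): OK
  at node 41 with bounds (40, 47): OK
No violation found at any node.
Result: Valid BST


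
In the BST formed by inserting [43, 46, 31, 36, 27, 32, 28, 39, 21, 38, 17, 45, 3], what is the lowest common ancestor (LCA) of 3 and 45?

Tree insertion order: [43, 46, 31, 36, 27, 32, 28, 39, 21, 38, 17, 45, 3]
Tree (level-order array): [43, 31, 46, 27, 36, 45, None, 21, 28, 32, 39, None, None, 17, None, None, None, None, None, 38, None, 3]
In a BST, the LCA of p=3, q=45 is the first node v on the
root-to-leaf path with p <= v <= q (go left if both < v, right if both > v).
Walk from root:
  at 43: 3 <= 43 <= 45, this is the LCA
LCA = 43


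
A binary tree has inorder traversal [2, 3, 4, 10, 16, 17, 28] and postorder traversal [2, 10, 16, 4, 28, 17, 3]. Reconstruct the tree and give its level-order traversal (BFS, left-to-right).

Inorder:   [2, 3, 4, 10, 16, 17, 28]
Postorder: [2, 10, 16, 4, 28, 17, 3]
Algorithm: postorder visits root last, so walk postorder right-to-left;
each value is the root of the current inorder slice — split it at that
value, recurse on the right subtree first, then the left.
Recursive splits:
  root=3; inorder splits into left=[2], right=[4, 10, 16, 17, 28]
  root=17; inorder splits into left=[4, 10, 16], right=[28]
  root=28; inorder splits into left=[], right=[]
  root=4; inorder splits into left=[], right=[10, 16]
  root=16; inorder splits into left=[10], right=[]
  root=10; inorder splits into left=[], right=[]
  root=2; inorder splits into left=[], right=[]
Reconstructed level-order: [3, 2, 17, 4, 28, 16, 10]


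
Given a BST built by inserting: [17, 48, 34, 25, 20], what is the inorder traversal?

Tree insertion order: [17, 48, 34, 25, 20]
Tree (level-order array): [17, None, 48, 34, None, 25, None, 20]
Inorder traversal: [17, 20, 25, 34, 48]


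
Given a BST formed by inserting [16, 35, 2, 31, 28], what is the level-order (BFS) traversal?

Tree insertion order: [16, 35, 2, 31, 28]
Tree (level-order array): [16, 2, 35, None, None, 31, None, 28]
BFS from the root, enqueuing left then right child of each popped node:
  queue [16] -> pop 16, enqueue [2, 35], visited so far: [16]
  queue [2, 35] -> pop 2, enqueue [none], visited so far: [16, 2]
  queue [35] -> pop 35, enqueue [31], visited so far: [16, 2, 35]
  queue [31] -> pop 31, enqueue [28], visited so far: [16, 2, 35, 31]
  queue [28] -> pop 28, enqueue [none], visited so far: [16, 2, 35, 31, 28]
Result: [16, 2, 35, 31, 28]


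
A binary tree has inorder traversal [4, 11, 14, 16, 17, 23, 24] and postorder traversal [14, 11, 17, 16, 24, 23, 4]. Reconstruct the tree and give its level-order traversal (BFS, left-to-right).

Inorder:   [4, 11, 14, 16, 17, 23, 24]
Postorder: [14, 11, 17, 16, 24, 23, 4]
Algorithm: postorder visits root last, so walk postorder right-to-left;
each value is the root of the current inorder slice — split it at that
value, recurse on the right subtree first, then the left.
Recursive splits:
  root=4; inorder splits into left=[], right=[11, 14, 16, 17, 23, 24]
  root=23; inorder splits into left=[11, 14, 16, 17], right=[24]
  root=24; inorder splits into left=[], right=[]
  root=16; inorder splits into left=[11, 14], right=[17]
  root=17; inorder splits into left=[], right=[]
  root=11; inorder splits into left=[], right=[14]
  root=14; inorder splits into left=[], right=[]
Reconstructed level-order: [4, 23, 16, 24, 11, 17, 14]


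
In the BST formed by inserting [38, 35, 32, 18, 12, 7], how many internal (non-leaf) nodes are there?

Tree built from: [38, 35, 32, 18, 12, 7]
Tree (level-order array): [38, 35, None, 32, None, 18, None, 12, None, 7]
Rule: An internal node has at least one child.
Per-node child counts:
  node 38: 1 child(ren)
  node 35: 1 child(ren)
  node 32: 1 child(ren)
  node 18: 1 child(ren)
  node 12: 1 child(ren)
  node 7: 0 child(ren)
Matching nodes: [38, 35, 32, 18, 12]
Count of internal (non-leaf) nodes: 5


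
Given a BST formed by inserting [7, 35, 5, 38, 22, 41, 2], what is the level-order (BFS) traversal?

Tree insertion order: [7, 35, 5, 38, 22, 41, 2]
Tree (level-order array): [7, 5, 35, 2, None, 22, 38, None, None, None, None, None, 41]
BFS from the root, enqueuing left then right child of each popped node:
  queue [7] -> pop 7, enqueue [5, 35], visited so far: [7]
  queue [5, 35] -> pop 5, enqueue [2], visited so far: [7, 5]
  queue [35, 2] -> pop 35, enqueue [22, 38], visited so far: [7, 5, 35]
  queue [2, 22, 38] -> pop 2, enqueue [none], visited so far: [7, 5, 35, 2]
  queue [22, 38] -> pop 22, enqueue [none], visited so far: [7, 5, 35, 2, 22]
  queue [38] -> pop 38, enqueue [41], visited so far: [7, 5, 35, 2, 22, 38]
  queue [41] -> pop 41, enqueue [none], visited so far: [7, 5, 35, 2, 22, 38, 41]
Result: [7, 5, 35, 2, 22, 38, 41]


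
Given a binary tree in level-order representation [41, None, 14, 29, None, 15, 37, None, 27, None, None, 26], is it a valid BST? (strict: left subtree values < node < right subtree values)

Level-order array: [41, None, 14, 29, None, 15, 37, None, 27, None, None, 26]
Validate using subtree bounds (lo, hi): at each node, require lo < value < hi,
then recurse left with hi=value and right with lo=value.
Preorder trace (stopping at first violation):
  at node 41 with bounds (-inf, +inf): OK
  at node 14 with bounds (41, +inf): VIOLATION
Node 14 violates its bound: not (41 < 14 < +inf).
Result: Not a valid BST
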